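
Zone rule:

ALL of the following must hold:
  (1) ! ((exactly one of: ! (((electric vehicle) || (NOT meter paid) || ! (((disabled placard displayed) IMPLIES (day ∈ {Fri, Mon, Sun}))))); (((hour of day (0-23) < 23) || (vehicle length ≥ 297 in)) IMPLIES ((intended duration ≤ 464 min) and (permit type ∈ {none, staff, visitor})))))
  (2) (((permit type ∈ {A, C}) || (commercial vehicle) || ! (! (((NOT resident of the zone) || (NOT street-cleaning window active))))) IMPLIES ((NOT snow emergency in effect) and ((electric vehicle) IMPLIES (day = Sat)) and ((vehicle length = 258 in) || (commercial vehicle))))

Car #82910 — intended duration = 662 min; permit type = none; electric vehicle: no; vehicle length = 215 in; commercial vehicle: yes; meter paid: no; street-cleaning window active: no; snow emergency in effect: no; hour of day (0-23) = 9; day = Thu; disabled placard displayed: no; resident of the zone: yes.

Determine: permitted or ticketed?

Atomic conditions:
  electric vehicle: no → false
  NOT meter paid: no → true
  disabled placard displayed: no → false
  day ∈ {Fri, Mon, Sun}: Thu is not in the set → false
  hour of day (0-23) < 23: 9 < 23 is true
  vehicle length ≥ 297 in: 215 ≥ 297 is false
  intended duration ≤ 464 min: 662 ≤ 464 is false
  permit type ∈ {none, staff, visitor}: none is in the set → true
  permit type ∈ {A, C}: none is not in the set → false
  commercial vehicle: yes → true
  NOT resident of the zone: yes → false
  NOT street-cleaning window active: no → true
  NOT snow emergency in effect: no → true
  day = Sat: Thu == Sat is false
  vehicle length = 258 in: 215 == 258 is false
Combine:
[1.1.1.1.3.1] false → false (antecedent false ⇒ implication holds) = true
[1.1.1.1.3] NOT true = false
[1.1.1.1] false OR true OR false = true
[1.1.1] NOT true = false
[1.1.2.1] true OR false = true
[1.1.2.2] false AND true = false
[1.1.2] true → false = false
[1.1] exactly-one(false, false) = false
[1] NOT false = true
[2.1.3.1.1] false OR true = true
[2.1.3.1] NOT true = false
[2.1.3] NOT false = true
[2.1] false OR true OR true = true
[2.2.2] false → false (antecedent false ⇒ implication holds) = true
[2.2.3] false OR true = true
[2.2] true AND true AND true = true
[2] true → true = true
[root] true AND true = true
Overall: true → permitted

Permitted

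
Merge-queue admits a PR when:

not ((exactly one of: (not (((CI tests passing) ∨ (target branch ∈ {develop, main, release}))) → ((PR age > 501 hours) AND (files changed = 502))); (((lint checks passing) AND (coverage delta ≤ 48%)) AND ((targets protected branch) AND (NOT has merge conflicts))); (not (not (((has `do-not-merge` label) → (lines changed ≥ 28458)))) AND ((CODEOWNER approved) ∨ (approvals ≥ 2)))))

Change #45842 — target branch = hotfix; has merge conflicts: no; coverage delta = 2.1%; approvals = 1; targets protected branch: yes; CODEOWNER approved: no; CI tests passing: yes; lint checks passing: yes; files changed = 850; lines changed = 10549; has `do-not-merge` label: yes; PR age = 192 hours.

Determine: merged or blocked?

Merged

Atomic conditions:
  CI tests passing: yes → true
  target branch ∈ {develop, main, release}: hotfix is not in the set → false
  PR age > 501 hours: 192 > 501 is false
  files changed = 502: 850 == 502 is false
  lint checks passing: yes → true
  coverage delta ≤ 48%: 2.1 ≤ 48 is true
  targets protected branch: yes → true
  NOT has merge conflicts: no → true
  has `do-not-merge` label: yes → true
  lines changed ≥ 28458: 10549 ≥ 28458 is false
  CODEOWNER approved: no → false
  approvals ≥ 2: 1 ≥ 2 is false
Combine:
[1.1.1.1] true OR false = true
[1.1.1] NOT true = false
[1.1.2] false AND false = false
[1.1] false → false (antecedent false ⇒ implication holds) = true
[1.2.1] true AND true = true
[1.2.2] true AND true = true
[1.2] true AND true = true
[1.3.1.1.1] true → false = false
[1.3.1.1] NOT false = true
[1.3.1] NOT true = false
[1.3.2] false OR false = false
[1.3] false AND false = false
[1] exactly-one(true, true, false) = false
[root] NOT false = true
Overall: true → merged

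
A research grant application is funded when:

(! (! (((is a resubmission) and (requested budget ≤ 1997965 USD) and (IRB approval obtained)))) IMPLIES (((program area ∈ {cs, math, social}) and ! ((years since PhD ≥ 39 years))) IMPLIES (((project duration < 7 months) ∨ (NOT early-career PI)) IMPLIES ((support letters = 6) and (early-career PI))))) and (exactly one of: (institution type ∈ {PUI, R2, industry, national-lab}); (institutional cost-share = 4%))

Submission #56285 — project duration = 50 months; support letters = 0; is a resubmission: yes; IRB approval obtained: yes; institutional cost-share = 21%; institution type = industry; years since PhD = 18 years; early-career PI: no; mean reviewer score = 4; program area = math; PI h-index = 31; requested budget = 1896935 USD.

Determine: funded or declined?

Declined

Atomic conditions:
  is a resubmission: yes → true
  requested budget ≤ 1997965 USD: 1896935 ≤ 1997965 is true
  IRB approval obtained: yes → true
  program area ∈ {cs, math, social}: math is in the set → true
  years since PhD ≥ 39 years: 18 ≥ 39 is false
  project duration < 7 months: 50 < 7 is false
  NOT early-career PI: no → true
  support letters = 6: 0 == 6 is false
  early-career PI: no → false
  institution type ∈ {PUI, R2, industry, national-lab}: industry is in the set → true
  institutional cost-share = 4%: 21 == 4 is false
Combine:
[1.1.1.1] true AND true AND true = true
[1.1.1] NOT true = false
[1.1] NOT false = true
[1.2.1.2] NOT false = true
[1.2.1] true AND true = true
[1.2.2.1] false OR true = true
[1.2.2.2] false AND false = false
[1.2.2] true → false = false
[1.2] true → false = false
[1] true → false = false
[2] exactly-one(true, false) = true
[root] false AND true = false
Overall: false → declined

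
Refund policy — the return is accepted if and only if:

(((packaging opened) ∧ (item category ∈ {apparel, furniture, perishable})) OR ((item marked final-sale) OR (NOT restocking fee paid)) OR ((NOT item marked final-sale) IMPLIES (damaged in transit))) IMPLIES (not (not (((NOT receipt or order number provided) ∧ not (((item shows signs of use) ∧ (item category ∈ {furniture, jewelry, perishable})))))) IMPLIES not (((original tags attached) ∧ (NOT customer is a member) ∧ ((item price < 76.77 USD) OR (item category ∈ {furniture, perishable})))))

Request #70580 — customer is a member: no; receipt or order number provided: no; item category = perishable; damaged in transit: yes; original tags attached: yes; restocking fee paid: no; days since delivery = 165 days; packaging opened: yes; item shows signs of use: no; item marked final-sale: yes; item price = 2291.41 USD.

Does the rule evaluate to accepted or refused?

Refused

Atomic conditions:
  packaging opened: yes → true
  item category ∈ {apparel, furniture, perishable}: perishable is in the set → true
  item marked final-sale: yes → true
  NOT restocking fee paid: no → true
  NOT item marked final-sale: yes → false
  damaged in transit: yes → true
  NOT receipt or order number provided: no → true
  item shows signs of use: no → false
  item category ∈ {furniture, jewelry, perishable}: perishable is in the set → true
  original tags attached: yes → true
  NOT customer is a member: no → true
  item price < 76.77 USD: 2291.41 < 76.77 is false
  item category ∈ {furniture, perishable}: perishable is in the set → true
Combine:
[1.1] true AND true = true
[1.2] true OR true = true
[1.3] false → true (antecedent false ⇒ implication holds) = true
[1] true OR true OR true = true
[2.1.1.1.2.1] false AND true = false
[2.1.1.1.2] NOT false = true
[2.1.1.1] true AND true = true
[2.1.1] NOT true = false
[2.1] NOT false = true
[2.2.1.3] false OR true = true
[2.2.1] true AND true AND true = true
[2.2] NOT true = false
[2] true → false = false
[root] true → false = false
Overall: false → refused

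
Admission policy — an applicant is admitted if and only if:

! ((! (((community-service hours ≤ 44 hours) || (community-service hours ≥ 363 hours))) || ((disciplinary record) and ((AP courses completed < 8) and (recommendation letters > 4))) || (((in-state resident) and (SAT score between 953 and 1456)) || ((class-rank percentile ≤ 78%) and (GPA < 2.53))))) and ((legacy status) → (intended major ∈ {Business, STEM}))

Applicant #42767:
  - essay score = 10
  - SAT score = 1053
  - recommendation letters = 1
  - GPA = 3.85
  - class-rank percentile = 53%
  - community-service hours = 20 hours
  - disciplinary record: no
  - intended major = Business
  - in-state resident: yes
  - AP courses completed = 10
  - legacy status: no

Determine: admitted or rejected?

Rejected

Atomic conditions:
  community-service hours ≤ 44 hours: 20 ≤ 44 is true
  community-service hours ≥ 363 hours: 20 ≥ 363 is false
  disciplinary record: no → false
  AP courses completed < 8: 10 < 8 is false
  recommendation letters > 4: 1 > 4 is false
  in-state resident: yes → true
  SAT score between 953 and 1456: 1053 in [953, 1456] is true
  class-rank percentile ≤ 78%: 53 ≤ 78 is true
  GPA < 2.53: 3.85 < 2.53 is false
  legacy status: no → false
  intended major ∈ {Business, STEM}: Business is in the set → true
Combine:
[1.1.1.1] true OR false = true
[1.1.1] NOT true = false
[1.1.2.2] false AND false = false
[1.1.2] false AND false = false
[1.1.3.1] true AND true = true
[1.1.3.2] true AND false = false
[1.1.3] true OR false = true
[1.1] false OR false OR true = true
[1] NOT true = false
[2] false → true (antecedent false ⇒ implication holds) = true
[root] false AND true = false
Overall: false → rejected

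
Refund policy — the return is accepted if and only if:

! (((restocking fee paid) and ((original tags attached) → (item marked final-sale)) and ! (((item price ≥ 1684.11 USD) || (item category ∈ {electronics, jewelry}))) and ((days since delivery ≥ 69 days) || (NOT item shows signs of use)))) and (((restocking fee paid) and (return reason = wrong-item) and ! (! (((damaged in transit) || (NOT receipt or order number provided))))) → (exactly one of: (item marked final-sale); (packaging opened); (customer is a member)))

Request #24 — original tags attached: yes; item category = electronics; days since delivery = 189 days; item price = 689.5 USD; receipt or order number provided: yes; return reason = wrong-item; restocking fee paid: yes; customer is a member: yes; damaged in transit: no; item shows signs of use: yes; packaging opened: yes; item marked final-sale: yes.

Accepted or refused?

Atomic conditions:
  restocking fee paid: yes → true
  original tags attached: yes → true
  item marked final-sale: yes → true
  item price ≥ 1684.11 USD: 689.5 ≥ 1684.11 is false
  item category ∈ {electronics, jewelry}: electronics is in the set → true
  days since delivery ≥ 69 days: 189 ≥ 69 is true
  NOT item shows signs of use: yes → false
  return reason = wrong-item: wrong-item == wrong-item is true
  damaged in transit: no → false
  NOT receipt or order number provided: yes → false
  packaging opened: yes → true
  customer is a member: yes → true
Combine:
[1.1.2] true → true = true
[1.1.3.1] false OR true = true
[1.1.3] NOT true = false
[1.1.4] true OR false = true
[1.1] true AND true AND false AND true = false
[1] NOT false = true
[2.1.3.1.1] false OR false = false
[2.1.3.1] NOT false = true
[2.1.3] NOT true = false
[2.1] true AND true AND false = false
[2.2] exactly-one(true, true, true) = false
[2] false → false (antecedent false ⇒ implication holds) = true
[root] true AND true = true
Overall: true → accepted

Accepted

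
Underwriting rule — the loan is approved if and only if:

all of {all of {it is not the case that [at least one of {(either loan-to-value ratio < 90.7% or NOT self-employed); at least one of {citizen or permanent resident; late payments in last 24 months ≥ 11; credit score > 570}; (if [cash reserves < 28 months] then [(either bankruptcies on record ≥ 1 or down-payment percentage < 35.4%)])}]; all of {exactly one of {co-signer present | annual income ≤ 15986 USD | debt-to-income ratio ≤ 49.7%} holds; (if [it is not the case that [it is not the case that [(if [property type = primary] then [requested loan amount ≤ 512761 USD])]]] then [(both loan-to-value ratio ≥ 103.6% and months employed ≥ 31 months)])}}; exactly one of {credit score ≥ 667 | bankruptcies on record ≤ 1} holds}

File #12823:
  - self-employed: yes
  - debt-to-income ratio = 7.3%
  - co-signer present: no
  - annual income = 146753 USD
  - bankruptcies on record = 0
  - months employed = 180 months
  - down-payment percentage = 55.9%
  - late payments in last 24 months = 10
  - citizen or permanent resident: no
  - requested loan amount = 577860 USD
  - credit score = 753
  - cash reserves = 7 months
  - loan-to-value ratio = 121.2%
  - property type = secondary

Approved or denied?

Atomic conditions:
  loan-to-value ratio < 90.7%: 121.2 < 90.7 is false
  NOT self-employed: yes → false
  citizen or permanent resident: no → false
  late payments in last 24 months ≥ 11: 10 ≥ 11 is false
  credit score > 570: 753 > 570 is true
  cash reserves < 28 months: 7 < 28 is true
  bankruptcies on record ≥ 1: 0 ≥ 1 is false
  down-payment percentage < 35.4%: 55.9 < 35.4 is false
  co-signer present: no → false
  annual income ≤ 15986 USD: 146753 ≤ 15986 is false
  debt-to-income ratio ≤ 49.7%: 7.3 ≤ 49.7 is true
  property type = primary: secondary == primary is false
  requested loan amount ≤ 512761 USD: 577860 ≤ 512761 is false
  loan-to-value ratio ≥ 103.6%: 121.2 ≥ 103.6 is true
  months employed ≥ 31 months: 180 ≥ 31 is true
  credit score ≥ 667: 753 ≥ 667 is true
  bankruptcies on record ≤ 1: 0 ≤ 1 is true
Combine:
[1.1.1.1] false OR false = false
[1.1.1.2] false OR false OR true = true
[1.1.1.3.2] false OR false = false
[1.1.1.3] true → false = false
[1.1.1] false OR true OR false = true
[1.1] NOT true = false
[1.2.1] exactly-one(false, false, true) = true
[1.2.2.1.1.1] false → false (antecedent false ⇒ implication holds) = true
[1.2.2.1.1] NOT true = false
[1.2.2.1] NOT false = true
[1.2.2.2] true AND true = true
[1.2.2] true → true = true
[1.2] true AND true = true
[1] false AND true = false
[2] exactly-one(true, true) = false
[root] false AND false = false
Overall: false → denied

Denied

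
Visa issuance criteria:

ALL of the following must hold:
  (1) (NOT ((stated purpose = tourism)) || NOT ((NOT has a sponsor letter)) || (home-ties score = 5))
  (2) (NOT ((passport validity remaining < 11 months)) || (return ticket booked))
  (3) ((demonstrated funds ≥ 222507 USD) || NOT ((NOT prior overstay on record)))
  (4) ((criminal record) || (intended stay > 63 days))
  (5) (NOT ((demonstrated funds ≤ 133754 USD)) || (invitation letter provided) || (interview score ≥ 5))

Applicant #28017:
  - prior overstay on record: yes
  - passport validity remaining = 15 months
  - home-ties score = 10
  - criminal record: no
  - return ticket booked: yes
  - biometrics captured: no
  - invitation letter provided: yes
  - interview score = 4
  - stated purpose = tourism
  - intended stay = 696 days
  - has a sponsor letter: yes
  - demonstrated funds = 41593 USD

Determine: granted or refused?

Atomic conditions:
  stated purpose = tourism: tourism == tourism is true
  NOT has a sponsor letter: yes → false
  home-ties score = 5: 10 == 5 is false
  passport validity remaining < 11 months: 15 < 11 is false
  return ticket booked: yes → true
  demonstrated funds ≥ 222507 USD: 41593 ≥ 222507 is false
  NOT prior overstay on record: yes → false
  criminal record: no → false
  intended stay > 63 days: 696 > 63 is true
  demonstrated funds ≤ 133754 USD: 41593 ≤ 133754 is true
  invitation letter provided: yes → true
  interview score ≥ 5: 4 ≥ 5 is false
Combine:
[1.1] NOT true = false
[1.2] NOT false = true
[1] false OR true OR false = true
[2.1] NOT false = true
[2] true OR true = true
[3.2] NOT false = true
[3] false OR true = true
[4] false OR true = true
[5.1] NOT true = false
[5] false OR true OR false = true
[root] true AND true AND true AND true AND true = true
Overall: true → granted

Granted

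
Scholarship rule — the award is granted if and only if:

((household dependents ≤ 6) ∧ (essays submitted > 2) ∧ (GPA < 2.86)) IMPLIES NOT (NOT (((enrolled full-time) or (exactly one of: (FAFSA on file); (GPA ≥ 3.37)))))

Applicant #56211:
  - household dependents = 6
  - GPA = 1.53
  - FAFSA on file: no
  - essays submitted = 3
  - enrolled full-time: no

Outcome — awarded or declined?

Declined

Atomic conditions:
  household dependents ≤ 6: 6 ≤ 6 is true
  essays submitted > 2: 3 > 2 is true
  GPA < 2.86: 1.53 < 2.86 is true
  enrolled full-time: no → false
  FAFSA on file: no → false
  GPA ≥ 3.37: 1.53 ≥ 3.37 is false
Combine:
[1] true AND true AND true = true
[2.1.1.2] exactly-one(false, false) = false
[2.1.1] false OR false = false
[2.1] NOT false = true
[2] NOT true = false
[root] true → false = false
Overall: false → declined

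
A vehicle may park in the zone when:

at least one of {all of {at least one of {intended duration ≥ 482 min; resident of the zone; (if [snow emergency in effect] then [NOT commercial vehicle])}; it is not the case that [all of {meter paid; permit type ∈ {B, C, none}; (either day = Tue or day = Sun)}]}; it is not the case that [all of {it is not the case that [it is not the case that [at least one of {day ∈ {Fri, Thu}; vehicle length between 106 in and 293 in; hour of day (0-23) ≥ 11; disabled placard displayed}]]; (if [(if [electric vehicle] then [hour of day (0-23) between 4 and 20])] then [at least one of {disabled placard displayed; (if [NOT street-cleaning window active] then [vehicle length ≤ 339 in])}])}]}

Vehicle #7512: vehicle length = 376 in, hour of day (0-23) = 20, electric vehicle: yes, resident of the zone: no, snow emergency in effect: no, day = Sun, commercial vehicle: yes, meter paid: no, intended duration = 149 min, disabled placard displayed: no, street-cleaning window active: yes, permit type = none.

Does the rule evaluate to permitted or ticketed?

Atomic conditions:
  intended duration ≥ 482 min: 149 ≥ 482 is false
  resident of the zone: no → false
  snow emergency in effect: no → false
  NOT commercial vehicle: yes → false
  meter paid: no → false
  permit type ∈ {B, C, none}: none is in the set → true
  day = Tue: Sun == Tue is false
  day = Sun: Sun == Sun is true
  day ∈ {Fri, Thu}: Sun is not in the set → false
  vehicle length between 106 in and 293 in: 376 in [106, 293] is false
  hour of day (0-23) ≥ 11: 20 ≥ 11 is true
  disabled placard displayed: no → false
  electric vehicle: yes → true
  hour of day (0-23) between 4 and 20: 20 in [4, 20] is true
  NOT street-cleaning window active: yes → false
  vehicle length ≤ 339 in: 376 ≤ 339 is false
Combine:
[1.1.3] false → false (antecedent false ⇒ implication holds) = true
[1.1] false OR false OR true = true
[1.2.1.3] false OR true = true
[1.2.1] false AND true AND true = false
[1.2] NOT false = true
[1] true AND true = true
[2.1.1.1.1] false OR false OR true OR false = true
[2.1.1.1] NOT true = false
[2.1.1] NOT false = true
[2.1.2.1] true → true = true
[2.1.2.2.2] false → false (antecedent false ⇒ implication holds) = true
[2.1.2.2] false OR true = true
[2.1.2] true → true = true
[2.1] true AND true = true
[2] NOT true = false
[root] true OR false = true
Overall: true → permitted

Permitted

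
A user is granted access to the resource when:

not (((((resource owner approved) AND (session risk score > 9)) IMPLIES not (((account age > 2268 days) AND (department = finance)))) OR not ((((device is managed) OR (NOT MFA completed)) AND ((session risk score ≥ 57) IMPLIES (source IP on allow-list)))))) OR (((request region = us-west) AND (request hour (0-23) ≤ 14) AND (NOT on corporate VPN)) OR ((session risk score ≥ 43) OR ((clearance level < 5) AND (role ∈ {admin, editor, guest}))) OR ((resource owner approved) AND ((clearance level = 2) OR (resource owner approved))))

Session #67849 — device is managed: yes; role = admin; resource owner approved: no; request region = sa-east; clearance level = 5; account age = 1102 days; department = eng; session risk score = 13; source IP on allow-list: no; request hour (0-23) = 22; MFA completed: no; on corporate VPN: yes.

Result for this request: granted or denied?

Denied

Atomic conditions:
  resource owner approved: no → false
  session risk score > 9: 13 > 9 is true
  account age > 2268 days: 1102 > 2268 is false
  department = finance: eng == finance is false
  device is managed: yes → true
  NOT MFA completed: no → true
  session risk score ≥ 57: 13 ≥ 57 is false
  source IP on allow-list: no → false
  request region = us-west: sa-east == us-west is false
  request hour (0-23) ≤ 14: 22 ≤ 14 is false
  NOT on corporate VPN: yes → false
  session risk score ≥ 43: 13 ≥ 43 is false
  clearance level < 5: 5 < 5 is false
  role ∈ {admin, editor, guest}: admin is in the set → true
  clearance level = 2: 5 == 2 is false
Combine:
[1.1.1.1] false AND true = false
[1.1.1.2.1] false AND false = false
[1.1.1.2] NOT false = true
[1.1.1] false → true (antecedent false ⇒ implication holds) = true
[1.1.2.1.1] true OR true = true
[1.1.2.1.2] false → false (antecedent false ⇒ implication holds) = true
[1.1.2.1] true AND true = true
[1.1.2] NOT true = false
[1.1] true OR false = true
[1] NOT true = false
[2.1] false AND false AND false = false
[2.2.2] false AND true = false
[2.2] false OR false = false
[2.3.2] false OR false = false
[2.3] false AND false = false
[2] false OR false OR false = false
[root] false OR false = false
Overall: false → denied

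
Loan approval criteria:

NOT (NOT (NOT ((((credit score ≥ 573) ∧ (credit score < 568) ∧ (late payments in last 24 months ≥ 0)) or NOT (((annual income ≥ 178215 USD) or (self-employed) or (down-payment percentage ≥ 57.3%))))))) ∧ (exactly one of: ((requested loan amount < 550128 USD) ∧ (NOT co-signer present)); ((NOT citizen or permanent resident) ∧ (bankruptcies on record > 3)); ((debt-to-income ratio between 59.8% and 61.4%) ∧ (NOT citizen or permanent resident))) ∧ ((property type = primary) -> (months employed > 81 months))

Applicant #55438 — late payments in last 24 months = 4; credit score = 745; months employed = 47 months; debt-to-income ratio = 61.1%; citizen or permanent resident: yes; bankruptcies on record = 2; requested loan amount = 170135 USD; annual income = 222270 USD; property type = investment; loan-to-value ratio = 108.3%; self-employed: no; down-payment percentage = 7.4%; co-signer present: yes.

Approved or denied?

Denied

Atomic conditions:
  credit score ≥ 573: 745 ≥ 573 is true
  credit score < 568: 745 < 568 is false
  late payments in last 24 months ≥ 0: 4 ≥ 0 is true
  annual income ≥ 178215 USD: 222270 ≥ 178215 is true
  self-employed: no → false
  down-payment percentage ≥ 57.3%: 7.4 ≥ 57.3 is false
  requested loan amount < 550128 USD: 170135 < 550128 is true
  NOT co-signer present: yes → false
  NOT citizen or permanent resident: yes → false
  bankruptcies on record > 3: 2 > 3 is false
  debt-to-income ratio between 59.8% and 61.4%: 61.1 in [59.8, 61.4] is true
  property type = primary: investment == primary is false
  months employed > 81 months: 47 > 81 is false
Combine:
[1.1.1.1.1] true AND false AND true = false
[1.1.1.1.2.1] true OR false OR false = true
[1.1.1.1.2] NOT true = false
[1.1.1.1] false OR false = false
[1.1.1] NOT false = true
[1.1] NOT true = false
[1] NOT false = true
[2.1] true AND false = false
[2.2] false AND false = false
[2.3] true AND false = false
[2] exactly-one(false, false, false) = false
[3] false → false (antecedent false ⇒ implication holds) = true
[root] true AND false AND true = false
Overall: false → denied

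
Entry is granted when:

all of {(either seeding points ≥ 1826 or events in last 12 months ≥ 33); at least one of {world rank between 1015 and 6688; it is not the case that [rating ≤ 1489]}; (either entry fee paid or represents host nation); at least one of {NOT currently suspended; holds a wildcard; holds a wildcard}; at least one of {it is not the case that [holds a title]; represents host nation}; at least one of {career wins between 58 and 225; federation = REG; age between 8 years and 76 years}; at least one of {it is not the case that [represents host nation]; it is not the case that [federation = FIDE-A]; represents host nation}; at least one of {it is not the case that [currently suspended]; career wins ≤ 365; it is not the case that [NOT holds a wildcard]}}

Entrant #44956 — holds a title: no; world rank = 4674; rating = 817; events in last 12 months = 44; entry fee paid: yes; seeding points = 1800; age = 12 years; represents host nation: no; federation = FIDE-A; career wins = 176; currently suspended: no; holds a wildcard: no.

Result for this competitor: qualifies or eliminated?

Qualifies

Atomic conditions:
  seeding points ≥ 1826: 1800 ≥ 1826 is false
  events in last 12 months ≥ 33: 44 ≥ 33 is true
  world rank between 1015 and 6688: 4674 in [1015, 6688] is true
  rating ≤ 1489: 817 ≤ 1489 is true
  entry fee paid: yes → true
  represents host nation: no → false
  NOT currently suspended: no → true
  holds a wildcard: no → false
  holds a title: no → false
  career wins between 58 and 225: 176 in [58, 225] is true
  federation = REG: FIDE-A == REG is false
  age between 8 years and 76 years: 12 in [8, 76] is true
  federation = FIDE-A: FIDE-A == FIDE-A is true
  currently suspended: no → false
  career wins ≤ 365: 176 ≤ 365 is true
  NOT holds a wildcard: no → true
Combine:
[1] false OR true = true
[2.2] NOT true = false
[2] true OR false = true
[3] true OR false = true
[4] true OR false OR false = true
[5.1] NOT false = true
[5] true OR false = true
[6] true OR false OR true = true
[7.1] NOT false = true
[7.2] NOT true = false
[7] true OR false OR false = true
[8.1] NOT false = true
[8.3] NOT true = false
[8] true OR true OR false = true
[root] true AND true AND true AND true AND true AND true AND true AND true = true
Overall: true → qualifies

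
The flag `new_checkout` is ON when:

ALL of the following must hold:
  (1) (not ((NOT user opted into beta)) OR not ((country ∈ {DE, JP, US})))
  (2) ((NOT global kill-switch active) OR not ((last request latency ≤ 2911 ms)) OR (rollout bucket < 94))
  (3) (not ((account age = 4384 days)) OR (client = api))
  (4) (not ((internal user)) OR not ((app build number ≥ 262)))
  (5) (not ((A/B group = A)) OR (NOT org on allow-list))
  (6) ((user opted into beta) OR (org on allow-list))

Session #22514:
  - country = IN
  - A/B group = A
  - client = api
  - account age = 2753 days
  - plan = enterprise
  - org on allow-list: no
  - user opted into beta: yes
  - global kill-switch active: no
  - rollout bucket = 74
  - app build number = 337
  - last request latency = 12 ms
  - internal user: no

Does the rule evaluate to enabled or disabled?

Enabled

Atomic conditions:
  NOT user opted into beta: yes → false
  country ∈ {DE, JP, US}: IN is not in the set → false
  NOT global kill-switch active: no → true
  last request latency ≤ 2911 ms: 12 ≤ 2911 is true
  rollout bucket < 94: 74 < 94 is true
  account age = 4384 days: 2753 == 4384 is false
  client = api: api == api is true
  internal user: no → false
  app build number ≥ 262: 337 ≥ 262 is true
  A/B group = A: A == A is true
  NOT org on allow-list: no → true
  user opted into beta: yes → true
  org on allow-list: no → false
Combine:
[1.1] NOT false = true
[1.2] NOT false = true
[1] true OR true = true
[2.2] NOT true = false
[2] true OR false OR true = true
[3.1] NOT false = true
[3] true OR true = true
[4.1] NOT false = true
[4.2] NOT true = false
[4] true OR false = true
[5.1] NOT true = false
[5] false OR true = true
[6] true OR false = true
[root] true AND true AND true AND true AND true AND true = true
Overall: true → enabled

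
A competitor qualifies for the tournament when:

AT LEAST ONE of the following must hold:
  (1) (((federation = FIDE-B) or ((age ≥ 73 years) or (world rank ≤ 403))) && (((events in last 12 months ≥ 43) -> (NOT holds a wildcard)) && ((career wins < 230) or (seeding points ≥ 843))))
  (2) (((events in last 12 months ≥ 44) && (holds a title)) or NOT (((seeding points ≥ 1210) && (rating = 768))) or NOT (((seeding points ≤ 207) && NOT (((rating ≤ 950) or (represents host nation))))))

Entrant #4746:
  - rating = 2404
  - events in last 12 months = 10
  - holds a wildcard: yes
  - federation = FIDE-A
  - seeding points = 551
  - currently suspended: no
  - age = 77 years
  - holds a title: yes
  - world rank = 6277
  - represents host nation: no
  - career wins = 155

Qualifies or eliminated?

Qualifies

Atomic conditions:
  federation = FIDE-B: FIDE-A == FIDE-B is false
  age ≥ 73 years: 77 ≥ 73 is true
  world rank ≤ 403: 6277 ≤ 403 is false
  events in last 12 months ≥ 43: 10 ≥ 43 is false
  NOT holds a wildcard: yes → false
  career wins < 230: 155 < 230 is true
  seeding points ≥ 843: 551 ≥ 843 is false
  events in last 12 months ≥ 44: 10 ≥ 44 is false
  holds a title: yes → true
  seeding points ≥ 1210: 551 ≥ 1210 is false
  rating = 768: 2404 == 768 is false
  seeding points ≤ 207: 551 ≤ 207 is false
  rating ≤ 950: 2404 ≤ 950 is false
  represents host nation: no → false
Combine:
[1.1.2] true OR false = true
[1.1] false OR true = true
[1.2.1] false → false (antecedent false ⇒ implication holds) = true
[1.2.2] true OR false = true
[1.2] true AND true = true
[1] true AND true = true
[2.1] false AND true = false
[2.2.1] false AND false = false
[2.2] NOT false = true
[2.3.1.2.1] false OR false = false
[2.3.1.2] NOT false = true
[2.3.1] false AND true = false
[2.3] NOT false = true
[2] false OR true OR true = true
[root] true OR true = true
Overall: true → qualifies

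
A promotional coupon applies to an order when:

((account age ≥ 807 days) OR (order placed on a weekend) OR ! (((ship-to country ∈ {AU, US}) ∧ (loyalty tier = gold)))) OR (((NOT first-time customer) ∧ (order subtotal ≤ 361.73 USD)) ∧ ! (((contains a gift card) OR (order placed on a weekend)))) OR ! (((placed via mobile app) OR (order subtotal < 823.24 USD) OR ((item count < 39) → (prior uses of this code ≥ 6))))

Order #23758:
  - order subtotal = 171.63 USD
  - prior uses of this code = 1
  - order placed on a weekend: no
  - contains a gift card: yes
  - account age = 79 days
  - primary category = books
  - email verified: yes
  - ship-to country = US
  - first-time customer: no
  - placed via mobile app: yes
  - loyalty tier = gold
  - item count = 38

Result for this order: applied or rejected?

Atomic conditions:
  account age ≥ 807 days: 79 ≥ 807 is false
  order placed on a weekend: no → false
  ship-to country ∈ {AU, US}: US is in the set → true
  loyalty tier = gold: gold == gold is true
  NOT first-time customer: no → true
  order subtotal ≤ 361.73 USD: 171.63 ≤ 361.73 is true
  contains a gift card: yes → true
  placed via mobile app: yes → true
  order subtotal < 823.24 USD: 171.63 < 823.24 is true
  item count < 39: 38 < 39 is true
  prior uses of this code ≥ 6: 1 ≥ 6 is false
Combine:
[1.3.1] true AND true = true
[1.3] NOT true = false
[1] false OR false OR false = false
[2.1] true AND true = true
[2.2.1] true OR false = true
[2.2] NOT true = false
[2] true AND false = false
[3.1.3] true → false = false
[3.1] true OR true OR false = true
[3] NOT true = false
[root] false OR false OR false = false
Overall: false → rejected

Rejected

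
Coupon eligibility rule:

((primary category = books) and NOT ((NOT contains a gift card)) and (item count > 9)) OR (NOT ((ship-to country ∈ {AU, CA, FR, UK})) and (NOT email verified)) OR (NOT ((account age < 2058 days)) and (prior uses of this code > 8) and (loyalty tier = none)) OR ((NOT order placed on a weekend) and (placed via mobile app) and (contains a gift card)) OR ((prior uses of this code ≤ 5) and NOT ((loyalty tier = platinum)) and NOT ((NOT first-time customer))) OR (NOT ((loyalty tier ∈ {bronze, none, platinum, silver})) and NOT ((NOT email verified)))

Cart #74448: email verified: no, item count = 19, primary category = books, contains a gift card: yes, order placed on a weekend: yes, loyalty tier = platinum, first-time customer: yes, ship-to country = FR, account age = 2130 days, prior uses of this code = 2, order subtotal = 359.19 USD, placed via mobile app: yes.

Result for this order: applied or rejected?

Atomic conditions:
  primary category = books: books == books is true
  NOT contains a gift card: yes → false
  item count > 9: 19 > 9 is true
  ship-to country ∈ {AU, CA, FR, UK}: FR is in the set → true
  NOT email verified: no → true
  account age < 2058 days: 2130 < 2058 is false
  prior uses of this code > 8: 2 > 8 is false
  loyalty tier = none: platinum == none is false
  NOT order placed on a weekend: yes → false
  placed via mobile app: yes → true
  contains a gift card: yes → true
  prior uses of this code ≤ 5: 2 ≤ 5 is true
  loyalty tier = platinum: platinum == platinum is true
  NOT first-time customer: yes → false
  loyalty tier ∈ {bronze, none, platinum, silver}: platinum is in the set → true
Combine:
[1.2] NOT false = true
[1] true AND true AND true = true
[2.1] NOT true = false
[2] false AND true = false
[3.1] NOT false = true
[3] true AND false AND false = false
[4] false AND true AND true = false
[5.2] NOT true = false
[5.3] NOT false = true
[5] true AND false AND true = false
[6.1] NOT true = false
[6.2] NOT true = false
[6] false AND false = false
[root] true OR false OR false OR false OR false OR false = true
Overall: true → applied

Applied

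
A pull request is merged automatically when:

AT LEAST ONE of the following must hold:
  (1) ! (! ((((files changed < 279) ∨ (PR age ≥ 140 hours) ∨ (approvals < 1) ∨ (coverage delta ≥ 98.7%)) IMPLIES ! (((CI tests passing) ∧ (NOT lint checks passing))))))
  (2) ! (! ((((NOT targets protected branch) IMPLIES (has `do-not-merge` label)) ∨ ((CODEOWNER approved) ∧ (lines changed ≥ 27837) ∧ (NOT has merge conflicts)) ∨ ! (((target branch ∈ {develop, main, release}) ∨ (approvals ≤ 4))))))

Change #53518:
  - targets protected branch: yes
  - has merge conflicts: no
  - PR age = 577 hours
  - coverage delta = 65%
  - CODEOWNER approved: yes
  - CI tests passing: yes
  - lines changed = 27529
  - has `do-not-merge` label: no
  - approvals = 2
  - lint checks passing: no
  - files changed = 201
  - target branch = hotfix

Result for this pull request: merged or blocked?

Atomic conditions:
  files changed < 279: 201 < 279 is true
  PR age ≥ 140 hours: 577 ≥ 140 is true
  approvals < 1: 2 < 1 is false
  coverage delta ≥ 98.7%: 65 ≥ 98.7 is false
  CI tests passing: yes → true
  NOT lint checks passing: no → true
  NOT targets protected branch: yes → false
  has `do-not-merge` label: no → false
  CODEOWNER approved: yes → true
  lines changed ≥ 27837: 27529 ≥ 27837 is false
  NOT has merge conflicts: no → true
  target branch ∈ {develop, main, release}: hotfix is not in the set → false
  approvals ≤ 4: 2 ≤ 4 is true
Combine:
[1.1.1.1] true OR true OR false OR false = true
[1.1.1.2.1] true AND true = true
[1.1.1.2] NOT true = false
[1.1.1] true → false = false
[1.1] NOT false = true
[1] NOT true = false
[2.1.1.1] false → false (antecedent false ⇒ implication holds) = true
[2.1.1.2] true AND false AND true = false
[2.1.1.3.1] false OR true = true
[2.1.1.3] NOT true = false
[2.1.1] true OR false OR false = true
[2.1] NOT true = false
[2] NOT false = true
[root] false OR true = true
Overall: true → merged

Merged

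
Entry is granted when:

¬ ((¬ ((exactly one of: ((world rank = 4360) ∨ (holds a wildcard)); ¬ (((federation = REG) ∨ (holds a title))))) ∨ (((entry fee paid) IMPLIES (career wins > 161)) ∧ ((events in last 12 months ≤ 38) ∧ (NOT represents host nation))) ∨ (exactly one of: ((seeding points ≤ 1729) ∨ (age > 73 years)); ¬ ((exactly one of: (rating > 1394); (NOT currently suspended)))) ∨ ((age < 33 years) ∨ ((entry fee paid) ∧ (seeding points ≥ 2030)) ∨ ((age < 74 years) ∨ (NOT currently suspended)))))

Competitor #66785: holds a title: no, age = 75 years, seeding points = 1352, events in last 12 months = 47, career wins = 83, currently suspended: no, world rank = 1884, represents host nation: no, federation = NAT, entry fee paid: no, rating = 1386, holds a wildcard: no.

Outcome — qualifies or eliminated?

Eliminated

Atomic conditions:
  world rank = 4360: 1884 == 4360 is false
  holds a wildcard: no → false
  federation = REG: NAT == REG is false
  holds a title: no → false
  entry fee paid: no → false
  career wins > 161: 83 > 161 is false
  events in last 12 months ≤ 38: 47 ≤ 38 is false
  NOT represents host nation: no → true
  seeding points ≤ 1729: 1352 ≤ 1729 is true
  age > 73 years: 75 > 73 is true
  rating > 1394: 1386 > 1394 is false
  NOT currently suspended: no → true
  age < 33 years: 75 < 33 is false
  seeding points ≥ 2030: 1352 ≥ 2030 is false
  age < 74 years: 75 < 74 is false
Combine:
[1.1.1.1] false OR false = false
[1.1.1.2.1] false OR false = false
[1.1.1.2] NOT false = true
[1.1.1] exactly-one(false, true) = true
[1.1] NOT true = false
[1.2.1] false → false (antecedent false ⇒ implication holds) = true
[1.2.2] false AND true = false
[1.2] true AND false = false
[1.3.1] true OR true = true
[1.3.2.1] exactly-one(false, true) = true
[1.3.2] NOT true = false
[1.3] exactly-one(true, false) = true
[1.4.2] false AND false = false
[1.4.3] false OR true = true
[1.4] false OR false OR true = true
[1] false OR false OR true OR true = true
[root] NOT true = false
Overall: false → eliminated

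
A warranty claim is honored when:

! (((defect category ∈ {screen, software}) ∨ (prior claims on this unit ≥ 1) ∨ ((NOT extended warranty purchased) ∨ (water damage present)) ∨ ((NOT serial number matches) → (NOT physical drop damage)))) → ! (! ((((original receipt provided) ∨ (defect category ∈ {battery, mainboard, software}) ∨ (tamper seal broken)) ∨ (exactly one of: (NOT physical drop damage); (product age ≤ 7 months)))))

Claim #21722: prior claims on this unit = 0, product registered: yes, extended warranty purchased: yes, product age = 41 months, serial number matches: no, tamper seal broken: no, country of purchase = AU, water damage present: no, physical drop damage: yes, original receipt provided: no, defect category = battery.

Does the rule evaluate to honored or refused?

Atomic conditions:
  defect category ∈ {screen, software}: battery is not in the set → false
  prior claims on this unit ≥ 1: 0 ≥ 1 is false
  NOT extended warranty purchased: yes → false
  water damage present: no → false
  NOT serial number matches: no → true
  NOT physical drop damage: yes → false
  original receipt provided: no → false
  defect category ∈ {battery, mainboard, software}: battery is in the set → true
  tamper seal broken: no → false
  product age ≤ 7 months: 41 ≤ 7 is false
Combine:
[1.1.3] false OR false = false
[1.1.4] true → false = false
[1.1] false OR false OR false OR false = false
[1] NOT false = true
[2.1.1.1] false OR true OR false = true
[2.1.1.2] exactly-one(false, false) = false
[2.1.1] true OR false = true
[2.1] NOT true = false
[2] NOT false = true
[root] true → true = true
Overall: true → honored

Honored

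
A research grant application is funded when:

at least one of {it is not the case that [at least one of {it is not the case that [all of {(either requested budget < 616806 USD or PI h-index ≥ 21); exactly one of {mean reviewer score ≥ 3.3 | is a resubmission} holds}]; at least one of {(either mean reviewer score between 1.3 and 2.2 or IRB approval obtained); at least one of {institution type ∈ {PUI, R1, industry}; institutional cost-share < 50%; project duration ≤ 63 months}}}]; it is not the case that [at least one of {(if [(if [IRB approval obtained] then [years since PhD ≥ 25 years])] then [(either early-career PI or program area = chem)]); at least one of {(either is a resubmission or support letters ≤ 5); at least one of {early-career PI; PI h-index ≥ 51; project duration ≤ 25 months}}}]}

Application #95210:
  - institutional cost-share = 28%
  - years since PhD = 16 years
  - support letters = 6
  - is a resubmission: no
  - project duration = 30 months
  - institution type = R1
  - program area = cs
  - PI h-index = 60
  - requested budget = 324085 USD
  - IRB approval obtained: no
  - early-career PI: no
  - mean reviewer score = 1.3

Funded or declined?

Atomic conditions:
  requested budget < 616806 USD: 324085 < 616806 is true
  PI h-index ≥ 21: 60 ≥ 21 is true
  mean reviewer score ≥ 3.3: 1.3 ≥ 3.3 is false
  is a resubmission: no → false
  mean reviewer score between 1.3 and 2.2: 1.3 in [1.3, 2.2] is true
  IRB approval obtained: no → false
  institution type ∈ {PUI, R1, industry}: R1 is in the set → true
  institutional cost-share < 50%: 28 < 50 is true
  project duration ≤ 63 months: 30 ≤ 63 is true
  years since PhD ≥ 25 years: 16 ≥ 25 is false
  early-career PI: no → false
  program area = chem: cs == chem is false
  support letters ≤ 5: 6 ≤ 5 is false
  PI h-index ≥ 51: 60 ≥ 51 is true
  project duration ≤ 25 months: 30 ≤ 25 is false
Combine:
[1.1.1.1.1] true OR true = true
[1.1.1.1.2] exactly-one(false, false) = false
[1.1.1.1] true AND false = false
[1.1.1] NOT false = true
[1.1.2.1] true OR false = true
[1.1.2.2] true OR true OR true = true
[1.1.2] true OR true = true
[1.1] true OR true = true
[1] NOT true = false
[2.1.1.1] false → false (antecedent false ⇒ implication holds) = true
[2.1.1.2] false OR false = false
[2.1.1] true → false = false
[2.1.2.1] false OR false = false
[2.1.2.2] false OR true OR false = true
[2.1.2] false OR true = true
[2.1] false OR true = true
[2] NOT true = false
[root] false OR false = false
Overall: false → declined

Declined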